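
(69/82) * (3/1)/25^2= 207/51250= 0.00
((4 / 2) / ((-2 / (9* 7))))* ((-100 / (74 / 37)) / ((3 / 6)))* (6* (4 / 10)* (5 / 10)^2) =3780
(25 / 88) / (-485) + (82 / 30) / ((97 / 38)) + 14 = 1929589 / 128040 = 15.07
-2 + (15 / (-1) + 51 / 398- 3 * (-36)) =36269 / 398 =91.13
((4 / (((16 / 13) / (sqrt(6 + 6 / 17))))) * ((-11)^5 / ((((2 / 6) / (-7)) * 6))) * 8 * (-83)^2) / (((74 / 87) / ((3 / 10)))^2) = 20633042477234187 * sqrt(51) / 4654600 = 31656725844.17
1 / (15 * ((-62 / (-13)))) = 13 / 930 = 0.01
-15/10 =-3/2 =-1.50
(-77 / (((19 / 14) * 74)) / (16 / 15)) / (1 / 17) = -137445 / 11248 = -12.22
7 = 7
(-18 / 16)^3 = -729 / 512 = -1.42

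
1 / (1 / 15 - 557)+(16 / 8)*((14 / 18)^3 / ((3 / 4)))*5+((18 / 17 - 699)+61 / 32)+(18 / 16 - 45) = -3645810965189 / 4969493856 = -733.64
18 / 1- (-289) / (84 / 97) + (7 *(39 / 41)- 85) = 941537 / 3444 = 273.38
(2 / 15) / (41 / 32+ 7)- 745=-2961311 / 3975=-744.98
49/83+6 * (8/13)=4621/1079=4.28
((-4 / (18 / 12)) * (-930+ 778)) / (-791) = -1216 / 2373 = -0.51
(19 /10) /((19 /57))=57 /10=5.70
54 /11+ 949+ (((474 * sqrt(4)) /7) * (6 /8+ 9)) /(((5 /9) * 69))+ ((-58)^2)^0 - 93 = 7937224 /8855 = 896.36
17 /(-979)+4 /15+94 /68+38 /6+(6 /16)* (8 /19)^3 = 9124334127 /1141543370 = 7.99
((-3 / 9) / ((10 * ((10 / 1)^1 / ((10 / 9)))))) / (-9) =1 / 2430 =0.00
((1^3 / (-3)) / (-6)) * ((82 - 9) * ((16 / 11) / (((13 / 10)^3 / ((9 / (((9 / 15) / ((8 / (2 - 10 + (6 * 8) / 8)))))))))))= -11680000 / 72501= -161.10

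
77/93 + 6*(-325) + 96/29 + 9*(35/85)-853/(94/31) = -9582699895/4309806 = -2223.46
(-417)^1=-417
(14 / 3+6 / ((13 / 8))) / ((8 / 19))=3097 / 156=19.85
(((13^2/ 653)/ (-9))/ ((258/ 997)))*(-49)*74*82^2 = 2054032787716/ 758133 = 2709330.40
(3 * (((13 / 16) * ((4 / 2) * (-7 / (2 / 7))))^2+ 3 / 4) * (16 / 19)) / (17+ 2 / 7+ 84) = 8525181 / 215536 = 39.55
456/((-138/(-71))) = 5396/23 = 234.61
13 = 13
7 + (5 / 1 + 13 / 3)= 49 / 3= 16.33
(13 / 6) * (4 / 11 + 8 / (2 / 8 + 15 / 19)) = 45526 / 2607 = 17.46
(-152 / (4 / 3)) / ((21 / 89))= -3382 / 7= -483.14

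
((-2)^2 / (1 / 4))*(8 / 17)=128 / 17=7.53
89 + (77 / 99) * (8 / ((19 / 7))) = 15611 / 171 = 91.29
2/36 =1/18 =0.06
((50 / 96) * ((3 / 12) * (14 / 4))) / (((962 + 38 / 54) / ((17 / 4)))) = 1575 / 782848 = 0.00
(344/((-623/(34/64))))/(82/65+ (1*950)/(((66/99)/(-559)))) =47515/129029014156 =0.00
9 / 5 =1.80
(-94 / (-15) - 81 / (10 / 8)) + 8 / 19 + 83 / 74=-1201933 / 21090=-56.99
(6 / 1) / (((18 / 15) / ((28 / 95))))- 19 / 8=-137 / 152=-0.90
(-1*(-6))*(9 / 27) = 2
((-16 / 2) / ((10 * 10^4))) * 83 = -83 / 12500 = -0.01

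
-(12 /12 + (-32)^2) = -1025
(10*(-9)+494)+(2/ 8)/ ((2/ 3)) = 3235/ 8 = 404.38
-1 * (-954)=954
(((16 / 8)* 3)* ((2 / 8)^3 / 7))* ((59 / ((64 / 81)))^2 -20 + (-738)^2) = 965836605 / 131072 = 7368.75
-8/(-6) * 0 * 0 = 0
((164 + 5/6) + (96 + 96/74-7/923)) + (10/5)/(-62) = 1664823229/6352086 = 262.09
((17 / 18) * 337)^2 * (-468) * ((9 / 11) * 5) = -193944878.64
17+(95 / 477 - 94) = -36634 / 477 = -76.80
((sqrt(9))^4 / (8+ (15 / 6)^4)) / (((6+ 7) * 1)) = 432 / 3263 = 0.13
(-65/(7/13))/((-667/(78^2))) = 5140980/4669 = 1101.09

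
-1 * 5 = -5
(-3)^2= 9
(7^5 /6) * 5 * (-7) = -588245 /6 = -98040.83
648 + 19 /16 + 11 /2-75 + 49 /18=83867 /144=582.41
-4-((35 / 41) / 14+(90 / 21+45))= -30621 / 574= -53.35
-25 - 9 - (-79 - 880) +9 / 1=934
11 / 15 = 0.73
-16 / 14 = -8 / 7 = -1.14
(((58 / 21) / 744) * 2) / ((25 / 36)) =58 / 5425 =0.01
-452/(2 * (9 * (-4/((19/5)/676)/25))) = 10735/12168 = 0.88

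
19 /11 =1.73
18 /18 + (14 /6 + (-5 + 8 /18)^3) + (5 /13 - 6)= -917600 /9477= -96.82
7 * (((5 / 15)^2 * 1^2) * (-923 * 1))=-6461 / 9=-717.89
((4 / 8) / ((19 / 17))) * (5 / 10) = 17 / 76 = 0.22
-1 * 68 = -68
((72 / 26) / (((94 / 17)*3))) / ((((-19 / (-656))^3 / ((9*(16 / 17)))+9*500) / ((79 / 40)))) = 40945981538304 / 558853195886462165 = 0.00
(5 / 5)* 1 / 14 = 0.07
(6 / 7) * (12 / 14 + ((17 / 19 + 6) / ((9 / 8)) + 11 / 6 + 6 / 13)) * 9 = 71.59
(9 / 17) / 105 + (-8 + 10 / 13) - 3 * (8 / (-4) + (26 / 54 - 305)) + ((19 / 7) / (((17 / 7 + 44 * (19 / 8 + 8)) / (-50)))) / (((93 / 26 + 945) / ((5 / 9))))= 402562804966031 / 441247089465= 912.33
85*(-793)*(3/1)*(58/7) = -11728470/7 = -1675495.71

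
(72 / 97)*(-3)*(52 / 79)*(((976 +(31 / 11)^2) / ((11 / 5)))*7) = -46803687840 / 10199453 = -4588.84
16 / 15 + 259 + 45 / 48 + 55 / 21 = 147629 / 560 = 263.62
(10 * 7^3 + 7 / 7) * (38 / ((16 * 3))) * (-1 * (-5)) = 325945 / 24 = 13581.04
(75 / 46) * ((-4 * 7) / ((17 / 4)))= -4200 / 391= -10.74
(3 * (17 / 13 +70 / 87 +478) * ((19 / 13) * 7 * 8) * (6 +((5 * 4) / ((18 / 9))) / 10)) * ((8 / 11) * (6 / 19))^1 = 10217219712 / 53911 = 189520.13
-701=-701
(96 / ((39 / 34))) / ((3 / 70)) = 76160 / 39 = 1952.82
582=582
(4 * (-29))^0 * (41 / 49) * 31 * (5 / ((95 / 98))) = 2542 / 19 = 133.79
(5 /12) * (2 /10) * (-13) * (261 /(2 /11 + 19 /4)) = -12441 /217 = -57.33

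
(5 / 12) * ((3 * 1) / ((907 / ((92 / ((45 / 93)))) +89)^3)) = 28997367760 / 19126917670871737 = 0.00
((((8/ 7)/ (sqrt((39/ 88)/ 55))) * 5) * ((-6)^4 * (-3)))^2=39020838912000/ 637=61257203943.49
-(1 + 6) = -7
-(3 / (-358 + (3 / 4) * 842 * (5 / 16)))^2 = -9216 / 26429881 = -0.00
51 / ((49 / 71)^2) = 257091 / 2401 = 107.08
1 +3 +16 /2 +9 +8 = 29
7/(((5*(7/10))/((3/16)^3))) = 0.01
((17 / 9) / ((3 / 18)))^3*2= 78608 / 27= 2911.41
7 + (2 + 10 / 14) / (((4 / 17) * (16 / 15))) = 7981 / 448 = 17.81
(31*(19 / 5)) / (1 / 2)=1178 / 5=235.60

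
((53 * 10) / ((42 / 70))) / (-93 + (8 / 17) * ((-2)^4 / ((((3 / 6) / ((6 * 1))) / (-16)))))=-45050 / 78471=-0.57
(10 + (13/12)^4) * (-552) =-5426183/864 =-6280.30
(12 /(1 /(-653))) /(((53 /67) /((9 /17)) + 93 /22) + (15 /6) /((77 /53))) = -363833316 /345551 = -1052.91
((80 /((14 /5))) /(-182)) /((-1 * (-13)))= -100 /8281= -0.01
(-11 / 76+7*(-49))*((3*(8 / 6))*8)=-208632 / 19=-10980.63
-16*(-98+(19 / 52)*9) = 19700 / 13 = 1515.38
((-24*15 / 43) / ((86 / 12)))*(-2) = 2.34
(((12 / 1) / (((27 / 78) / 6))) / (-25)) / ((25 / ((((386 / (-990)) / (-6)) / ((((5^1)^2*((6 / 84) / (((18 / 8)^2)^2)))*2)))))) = -4267809 / 27500000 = -0.16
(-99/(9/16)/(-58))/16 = 11/58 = 0.19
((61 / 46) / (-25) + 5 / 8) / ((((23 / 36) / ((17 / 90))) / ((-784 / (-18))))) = 1461082 / 198375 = 7.37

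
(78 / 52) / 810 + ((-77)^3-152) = -246609899 / 540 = -456685.00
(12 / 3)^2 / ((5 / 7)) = 112 / 5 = 22.40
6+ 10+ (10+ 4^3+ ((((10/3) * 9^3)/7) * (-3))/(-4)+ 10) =5045/14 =360.36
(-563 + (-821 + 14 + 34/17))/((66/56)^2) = -119168/121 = -984.86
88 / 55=8 / 5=1.60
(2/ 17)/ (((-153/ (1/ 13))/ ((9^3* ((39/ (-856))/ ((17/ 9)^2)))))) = 19683/ 35746988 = 0.00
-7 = -7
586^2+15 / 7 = 343398.14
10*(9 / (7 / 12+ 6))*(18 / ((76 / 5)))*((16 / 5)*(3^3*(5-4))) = 2099520 / 1501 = 1398.75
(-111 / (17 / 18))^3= -7976023992 / 4913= -1623452.88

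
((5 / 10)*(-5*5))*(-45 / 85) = 225 / 34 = 6.62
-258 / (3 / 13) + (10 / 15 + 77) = -3121 / 3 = -1040.33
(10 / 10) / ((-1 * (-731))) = 1 / 731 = 0.00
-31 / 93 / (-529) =1 / 1587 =0.00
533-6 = 527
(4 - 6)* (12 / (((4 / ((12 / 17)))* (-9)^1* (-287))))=-8 / 4879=-0.00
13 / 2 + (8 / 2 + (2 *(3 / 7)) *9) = 255 / 14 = 18.21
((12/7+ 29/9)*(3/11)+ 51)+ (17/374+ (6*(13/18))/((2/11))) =17608/231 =76.23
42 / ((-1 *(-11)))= 42 / 11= 3.82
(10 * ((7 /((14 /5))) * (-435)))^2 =118265625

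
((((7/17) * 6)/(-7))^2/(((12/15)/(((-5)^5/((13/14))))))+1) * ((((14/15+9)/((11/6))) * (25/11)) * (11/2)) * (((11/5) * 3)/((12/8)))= -585567914/3757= -155860.50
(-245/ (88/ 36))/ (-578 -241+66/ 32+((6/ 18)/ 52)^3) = 119587104/ 974736587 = 0.12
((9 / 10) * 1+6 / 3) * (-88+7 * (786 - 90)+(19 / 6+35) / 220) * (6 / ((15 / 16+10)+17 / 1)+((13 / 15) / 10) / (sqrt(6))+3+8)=2380796093 * sqrt(6) / 11880000+102007955677 / 655600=156085.69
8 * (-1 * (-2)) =16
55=55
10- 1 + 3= 12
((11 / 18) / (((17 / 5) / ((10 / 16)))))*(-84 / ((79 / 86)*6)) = -82775 / 48348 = -1.71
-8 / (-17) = 8 / 17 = 0.47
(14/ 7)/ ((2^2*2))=1/ 4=0.25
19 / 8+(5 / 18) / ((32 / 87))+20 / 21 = 1829 / 448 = 4.08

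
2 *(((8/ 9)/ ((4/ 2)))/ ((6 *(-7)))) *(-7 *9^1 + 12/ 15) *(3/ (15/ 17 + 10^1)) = 21148/ 58275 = 0.36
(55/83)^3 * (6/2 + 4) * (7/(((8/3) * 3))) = 8152375/4574296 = 1.78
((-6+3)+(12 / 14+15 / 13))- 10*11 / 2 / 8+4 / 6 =-15719 / 2184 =-7.20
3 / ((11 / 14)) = 42 / 11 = 3.82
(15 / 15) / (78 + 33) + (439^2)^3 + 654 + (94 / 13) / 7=72302196740377584040 / 10101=7157924635222016.04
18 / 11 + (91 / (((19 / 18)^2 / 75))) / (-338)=-851076 / 51623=-16.49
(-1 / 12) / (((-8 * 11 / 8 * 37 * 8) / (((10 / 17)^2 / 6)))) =25 / 16937712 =0.00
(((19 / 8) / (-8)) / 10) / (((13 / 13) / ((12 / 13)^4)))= -3078 / 142805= -0.02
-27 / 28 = -0.96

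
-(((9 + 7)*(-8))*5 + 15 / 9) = 1915 / 3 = 638.33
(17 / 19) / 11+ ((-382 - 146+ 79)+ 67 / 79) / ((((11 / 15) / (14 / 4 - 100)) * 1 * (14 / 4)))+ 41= 1952145078 / 115577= 16890.43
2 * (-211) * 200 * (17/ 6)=-717400/ 3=-239133.33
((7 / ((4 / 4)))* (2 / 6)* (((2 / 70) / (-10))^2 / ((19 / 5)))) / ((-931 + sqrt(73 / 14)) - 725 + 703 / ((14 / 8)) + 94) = -4061 / 940024456125 - sqrt(1022) / 3760097824500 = -0.00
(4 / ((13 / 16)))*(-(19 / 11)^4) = -8340544 / 190333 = -43.82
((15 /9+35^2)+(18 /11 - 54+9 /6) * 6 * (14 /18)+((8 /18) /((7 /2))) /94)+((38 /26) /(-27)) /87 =109331325008 /110513403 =989.30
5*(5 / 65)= 5 / 13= 0.38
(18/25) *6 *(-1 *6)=-648/25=-25.92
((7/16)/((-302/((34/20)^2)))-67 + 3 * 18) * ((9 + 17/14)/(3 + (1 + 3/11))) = -31.09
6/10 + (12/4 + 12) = 78/5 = 15.60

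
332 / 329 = 1.01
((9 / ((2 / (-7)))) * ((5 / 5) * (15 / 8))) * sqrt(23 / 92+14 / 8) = -83.53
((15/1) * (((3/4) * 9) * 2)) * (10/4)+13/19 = 506.93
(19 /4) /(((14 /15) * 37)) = 285 /2072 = 0.14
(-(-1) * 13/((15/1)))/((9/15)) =13/9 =1.44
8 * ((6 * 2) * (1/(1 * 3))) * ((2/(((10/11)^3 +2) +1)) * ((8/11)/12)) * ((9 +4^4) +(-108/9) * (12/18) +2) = 4011392/14979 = 267.80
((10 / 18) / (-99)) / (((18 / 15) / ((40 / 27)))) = -500 / 72171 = -0.01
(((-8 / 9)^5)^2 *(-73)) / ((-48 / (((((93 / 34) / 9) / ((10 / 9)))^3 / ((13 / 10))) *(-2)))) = -9121533263872 / 618603980298525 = -0.01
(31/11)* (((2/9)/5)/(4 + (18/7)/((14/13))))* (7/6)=0.02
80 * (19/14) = 760/7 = 108.57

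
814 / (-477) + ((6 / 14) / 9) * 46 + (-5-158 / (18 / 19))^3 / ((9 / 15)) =-6854445975592 / 811377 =-8447917.52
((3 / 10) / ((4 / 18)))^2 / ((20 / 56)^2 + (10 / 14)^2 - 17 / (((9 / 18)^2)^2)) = -11907 / 1772900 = -0.01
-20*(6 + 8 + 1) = -300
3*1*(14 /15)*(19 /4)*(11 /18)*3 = 1463 /60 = 24.38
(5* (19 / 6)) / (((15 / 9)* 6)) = 19 / 12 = 1.58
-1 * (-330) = 330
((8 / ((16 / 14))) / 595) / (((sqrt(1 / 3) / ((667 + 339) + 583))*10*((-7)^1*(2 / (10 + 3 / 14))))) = -32461*sqrt(3) / 23800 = -2.36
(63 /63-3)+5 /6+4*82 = 1961 /6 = 326.83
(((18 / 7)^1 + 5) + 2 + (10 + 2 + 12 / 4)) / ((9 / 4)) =688 / 63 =10.92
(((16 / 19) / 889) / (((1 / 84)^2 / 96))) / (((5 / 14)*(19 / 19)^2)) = 21676032 / 12065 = 1796.60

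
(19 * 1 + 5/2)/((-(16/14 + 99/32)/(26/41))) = -9632/2993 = -3.22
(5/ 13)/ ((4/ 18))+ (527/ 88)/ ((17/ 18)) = 4617/ 572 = 8.07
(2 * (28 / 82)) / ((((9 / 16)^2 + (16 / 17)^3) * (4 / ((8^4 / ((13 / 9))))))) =46364884992 / 110142851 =420.95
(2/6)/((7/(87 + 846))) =311/7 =44.43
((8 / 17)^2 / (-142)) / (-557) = 0.00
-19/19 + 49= 48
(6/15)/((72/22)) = 11/90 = 0.12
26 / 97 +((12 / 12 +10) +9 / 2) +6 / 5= 16459 / 970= 16.97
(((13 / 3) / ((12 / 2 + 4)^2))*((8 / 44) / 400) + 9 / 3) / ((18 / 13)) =25740169 / 11880000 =2.17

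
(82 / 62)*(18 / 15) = 1.59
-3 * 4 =-12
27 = 27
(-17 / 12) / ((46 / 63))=-1.94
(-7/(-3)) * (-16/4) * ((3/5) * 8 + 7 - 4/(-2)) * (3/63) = -92/15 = -6.13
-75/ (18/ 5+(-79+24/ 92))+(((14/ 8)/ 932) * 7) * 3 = 33424227/ 32213648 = 1.04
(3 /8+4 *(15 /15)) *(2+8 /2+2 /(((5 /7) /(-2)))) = 7 /4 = 1.75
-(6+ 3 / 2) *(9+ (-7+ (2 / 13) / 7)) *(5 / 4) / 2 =-1725 / 182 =-9.48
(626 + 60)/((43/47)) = 32242/43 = 749.81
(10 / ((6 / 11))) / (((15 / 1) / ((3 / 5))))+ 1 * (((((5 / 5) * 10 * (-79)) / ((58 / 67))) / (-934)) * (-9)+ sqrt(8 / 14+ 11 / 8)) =-3274829 / 406290+ sqrt(1526) / 28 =-6.67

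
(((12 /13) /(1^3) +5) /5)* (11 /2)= 847 /130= 6.52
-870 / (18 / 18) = -870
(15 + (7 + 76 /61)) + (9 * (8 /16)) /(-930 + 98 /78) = 102701345 /4418962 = 23.24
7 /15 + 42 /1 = 637 /15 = 42.47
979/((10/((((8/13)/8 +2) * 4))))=52866/65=813.32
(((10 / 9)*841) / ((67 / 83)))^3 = 340112242244627000 / 219256227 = 1551209043.86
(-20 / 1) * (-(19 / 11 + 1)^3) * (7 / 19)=149.47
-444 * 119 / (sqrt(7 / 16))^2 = -120768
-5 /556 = -0.01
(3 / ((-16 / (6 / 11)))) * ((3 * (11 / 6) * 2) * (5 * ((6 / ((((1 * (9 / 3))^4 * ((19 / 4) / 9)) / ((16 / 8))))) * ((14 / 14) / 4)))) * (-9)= 135 / 38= 3.55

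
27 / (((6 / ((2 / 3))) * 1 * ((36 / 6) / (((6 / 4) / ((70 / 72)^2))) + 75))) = 972 / 25525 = 0.04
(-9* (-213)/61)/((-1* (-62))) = 1917/3782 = 0.51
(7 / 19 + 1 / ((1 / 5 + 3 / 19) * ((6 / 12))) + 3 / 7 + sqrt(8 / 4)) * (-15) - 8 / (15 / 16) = -3537733 / 33915 - 15 * sqrt(2) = -125.52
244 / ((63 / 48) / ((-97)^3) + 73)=3.34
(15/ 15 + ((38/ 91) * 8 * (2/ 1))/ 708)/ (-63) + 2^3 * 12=95.98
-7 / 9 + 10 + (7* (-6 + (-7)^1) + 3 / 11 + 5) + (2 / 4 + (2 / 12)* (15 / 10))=-29999 / 396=-75.76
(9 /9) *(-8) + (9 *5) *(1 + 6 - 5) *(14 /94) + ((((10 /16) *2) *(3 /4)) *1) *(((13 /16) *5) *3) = 202499 /12032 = 16.83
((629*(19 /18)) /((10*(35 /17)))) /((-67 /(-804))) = 203167 /525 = 386.98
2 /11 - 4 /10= -12 /55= -0.22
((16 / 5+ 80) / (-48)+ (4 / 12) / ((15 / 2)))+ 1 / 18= -49 / 30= -1.63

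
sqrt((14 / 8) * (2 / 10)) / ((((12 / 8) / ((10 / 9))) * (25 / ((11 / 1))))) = 22 * sqrt(35) / 675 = 0.19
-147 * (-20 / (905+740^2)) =0.01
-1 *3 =-3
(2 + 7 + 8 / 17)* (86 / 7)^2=170108 / 119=1429.48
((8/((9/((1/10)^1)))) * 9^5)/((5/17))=446148/25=17845.92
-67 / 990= -0.07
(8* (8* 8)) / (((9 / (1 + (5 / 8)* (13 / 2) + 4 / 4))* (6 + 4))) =1552 / 45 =34.49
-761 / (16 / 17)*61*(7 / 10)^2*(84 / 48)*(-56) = 1894765957 / 800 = 2368457.45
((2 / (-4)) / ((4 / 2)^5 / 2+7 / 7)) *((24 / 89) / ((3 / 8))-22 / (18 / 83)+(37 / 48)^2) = 6844165 / 2323968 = 2.95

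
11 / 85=0.13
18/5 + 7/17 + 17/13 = 5878/1105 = 5.32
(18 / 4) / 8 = 0.56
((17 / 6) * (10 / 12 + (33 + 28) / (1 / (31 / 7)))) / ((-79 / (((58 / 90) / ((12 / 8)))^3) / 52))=-490745897512 / 12245286375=-40.08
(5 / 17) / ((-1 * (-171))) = 5 / 2907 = 0.00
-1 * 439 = -439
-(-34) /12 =17 /6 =2.83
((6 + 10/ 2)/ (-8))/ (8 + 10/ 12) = -33/ 212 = -0.16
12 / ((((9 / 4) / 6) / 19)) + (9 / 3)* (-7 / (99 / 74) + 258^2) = 6609382 / 33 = 200284.30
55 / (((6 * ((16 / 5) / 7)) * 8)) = 1925 / 768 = 2.51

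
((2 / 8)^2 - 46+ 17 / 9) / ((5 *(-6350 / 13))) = 82459 / 4572000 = 0.02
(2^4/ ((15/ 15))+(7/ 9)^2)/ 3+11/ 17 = 25538/ 4131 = 6.18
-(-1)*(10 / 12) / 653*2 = 5 / 1959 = 0.00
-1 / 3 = -0.33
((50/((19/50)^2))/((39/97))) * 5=60625000/14079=4306.06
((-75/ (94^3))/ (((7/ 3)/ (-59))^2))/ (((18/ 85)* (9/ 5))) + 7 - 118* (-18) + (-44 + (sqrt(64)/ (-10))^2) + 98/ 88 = 140255309525321/ 67152716400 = 2088.60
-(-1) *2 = 2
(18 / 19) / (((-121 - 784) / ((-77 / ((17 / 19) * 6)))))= 231 / 15385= 0.02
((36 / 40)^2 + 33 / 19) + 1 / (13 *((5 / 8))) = 65947 / 24700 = 2.67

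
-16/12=-4/3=-1.33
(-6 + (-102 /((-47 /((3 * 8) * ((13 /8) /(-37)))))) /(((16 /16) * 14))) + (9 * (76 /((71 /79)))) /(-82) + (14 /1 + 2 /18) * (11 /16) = -29306756993 /5102726832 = -5.74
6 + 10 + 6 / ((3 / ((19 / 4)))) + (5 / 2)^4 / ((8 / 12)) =2691 / 32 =84.09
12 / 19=0.63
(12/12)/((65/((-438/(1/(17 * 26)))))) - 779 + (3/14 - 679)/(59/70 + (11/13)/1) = -31964094/7685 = -4159.28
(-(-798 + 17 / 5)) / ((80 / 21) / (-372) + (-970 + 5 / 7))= -0.82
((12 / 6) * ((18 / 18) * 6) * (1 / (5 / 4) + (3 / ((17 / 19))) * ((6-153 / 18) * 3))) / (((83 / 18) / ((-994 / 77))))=63475704 / 77605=817.93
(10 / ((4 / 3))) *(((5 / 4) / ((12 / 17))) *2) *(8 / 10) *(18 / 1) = 765 / 2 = 382.50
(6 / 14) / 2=3 / 14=0.21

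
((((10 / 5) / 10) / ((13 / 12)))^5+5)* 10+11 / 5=12113931789 / 232058125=52.20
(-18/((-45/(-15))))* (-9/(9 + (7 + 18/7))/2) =189/130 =1.45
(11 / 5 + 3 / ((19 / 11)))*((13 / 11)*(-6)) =-2652 / 95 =-27.92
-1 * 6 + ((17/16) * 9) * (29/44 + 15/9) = 11433/704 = 16.24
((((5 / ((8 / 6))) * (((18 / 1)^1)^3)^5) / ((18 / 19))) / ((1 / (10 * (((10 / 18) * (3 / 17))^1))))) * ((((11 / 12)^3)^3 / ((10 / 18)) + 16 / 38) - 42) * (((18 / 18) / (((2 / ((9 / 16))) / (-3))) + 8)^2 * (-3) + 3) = 160739762546694853108630.10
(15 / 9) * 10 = 50 / 3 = 16.67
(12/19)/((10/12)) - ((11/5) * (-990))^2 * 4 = -18974735.24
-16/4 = -4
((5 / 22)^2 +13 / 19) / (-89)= -6767 / 818444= -0.01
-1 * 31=-31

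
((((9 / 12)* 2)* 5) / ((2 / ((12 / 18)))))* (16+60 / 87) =1210 / 29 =41.72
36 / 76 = 9 / 19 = 0.47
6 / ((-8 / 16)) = -12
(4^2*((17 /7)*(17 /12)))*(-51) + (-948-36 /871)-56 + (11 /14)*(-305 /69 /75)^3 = -51529953809023961 /13519705767750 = -3811.47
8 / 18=4 / 9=0.44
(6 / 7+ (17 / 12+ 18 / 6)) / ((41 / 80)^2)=708800 / 35301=20.08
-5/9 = -0.56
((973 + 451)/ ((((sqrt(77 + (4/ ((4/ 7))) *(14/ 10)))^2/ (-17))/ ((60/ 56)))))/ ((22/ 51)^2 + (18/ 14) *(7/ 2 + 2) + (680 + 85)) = -472237560/ 1220450749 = -0.39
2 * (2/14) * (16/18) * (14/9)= 32/81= 0.40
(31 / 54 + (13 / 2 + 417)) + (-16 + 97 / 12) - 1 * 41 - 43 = 35873 / 108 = 332.16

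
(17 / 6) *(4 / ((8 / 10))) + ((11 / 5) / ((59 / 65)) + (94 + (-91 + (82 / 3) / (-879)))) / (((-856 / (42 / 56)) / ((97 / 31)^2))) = 1204800752411 / 85323376752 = 14.12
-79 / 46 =-1.72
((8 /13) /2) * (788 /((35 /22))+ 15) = 71444 /455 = 157.02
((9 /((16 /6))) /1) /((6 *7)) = 9 /112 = 0.08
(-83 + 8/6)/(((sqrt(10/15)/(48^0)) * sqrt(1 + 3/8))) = -490 * sqrt(33)/33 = -85.30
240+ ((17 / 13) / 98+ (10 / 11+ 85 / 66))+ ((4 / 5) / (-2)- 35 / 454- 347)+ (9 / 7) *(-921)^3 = -47929470917085113 / 47717670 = -1004438626.55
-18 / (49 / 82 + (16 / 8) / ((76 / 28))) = -3116 / 231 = -13.49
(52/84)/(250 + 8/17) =221/89418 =0.00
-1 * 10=-10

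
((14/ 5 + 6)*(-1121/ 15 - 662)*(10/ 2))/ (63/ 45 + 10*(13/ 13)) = -486244/ 171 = -2843.53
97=97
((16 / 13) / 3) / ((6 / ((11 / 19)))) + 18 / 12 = 6845 / 4446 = 1.54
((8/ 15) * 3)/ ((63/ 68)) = 1.73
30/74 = 15/37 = 0.41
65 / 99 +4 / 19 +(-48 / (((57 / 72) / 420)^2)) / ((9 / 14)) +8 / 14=-5257521201721 / 250173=-21015542.05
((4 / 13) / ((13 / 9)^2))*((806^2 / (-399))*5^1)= -2075760 / 1729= -1200.56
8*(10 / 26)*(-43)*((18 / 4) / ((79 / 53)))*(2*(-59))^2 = -5561736.40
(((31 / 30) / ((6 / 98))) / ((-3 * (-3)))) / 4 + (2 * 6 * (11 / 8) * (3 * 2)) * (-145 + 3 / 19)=-882702659 / 61560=-14338.90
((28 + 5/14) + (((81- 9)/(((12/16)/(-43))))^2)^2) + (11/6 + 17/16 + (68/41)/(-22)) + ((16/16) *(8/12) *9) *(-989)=44002218548252322319/151536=290374686861553.18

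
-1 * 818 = -818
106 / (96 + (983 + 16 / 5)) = 530 / 5411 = 0.10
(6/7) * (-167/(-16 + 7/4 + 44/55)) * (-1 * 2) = -40080/1883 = -21.29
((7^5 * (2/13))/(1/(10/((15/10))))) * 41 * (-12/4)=-27563480/13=-2120267.69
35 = 35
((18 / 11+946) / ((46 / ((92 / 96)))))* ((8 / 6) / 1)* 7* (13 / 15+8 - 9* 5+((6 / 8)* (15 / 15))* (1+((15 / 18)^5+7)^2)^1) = 20985069359933 / 19953838080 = 1051.68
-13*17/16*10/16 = -1105/128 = -8.63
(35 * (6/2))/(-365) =-21/73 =-0.29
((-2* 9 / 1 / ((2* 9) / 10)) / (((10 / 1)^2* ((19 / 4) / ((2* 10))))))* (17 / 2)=-68 / 19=-3.58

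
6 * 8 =48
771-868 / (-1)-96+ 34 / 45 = 69469 / 45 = 1543.76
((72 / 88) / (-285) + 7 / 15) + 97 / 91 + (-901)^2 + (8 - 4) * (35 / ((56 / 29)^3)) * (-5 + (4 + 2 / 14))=726267275994959 / 894653760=811785.86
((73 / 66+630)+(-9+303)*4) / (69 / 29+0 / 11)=3458801 / 4554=759.51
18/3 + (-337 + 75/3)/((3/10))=-1034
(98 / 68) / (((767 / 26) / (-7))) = -343 / 1003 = -0.34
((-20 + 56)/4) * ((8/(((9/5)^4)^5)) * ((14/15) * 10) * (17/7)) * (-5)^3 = -6484985351562500000/4052555153018976267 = -1.60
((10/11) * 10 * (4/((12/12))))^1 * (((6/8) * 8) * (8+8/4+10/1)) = 4363.64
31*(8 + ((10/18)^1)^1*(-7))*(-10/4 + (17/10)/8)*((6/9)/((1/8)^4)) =-35823104/45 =-796068.98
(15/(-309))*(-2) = 10/103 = 0.10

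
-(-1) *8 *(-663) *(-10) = 53040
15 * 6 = 90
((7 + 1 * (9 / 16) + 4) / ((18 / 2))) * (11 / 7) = 2035 / 1008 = 2.02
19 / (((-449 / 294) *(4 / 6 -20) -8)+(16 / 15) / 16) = 41895 / 47612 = 0.88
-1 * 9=-9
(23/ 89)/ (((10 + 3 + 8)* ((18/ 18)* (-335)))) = -23/ 626115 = -0.00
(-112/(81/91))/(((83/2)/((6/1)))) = -40768/2241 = -18.19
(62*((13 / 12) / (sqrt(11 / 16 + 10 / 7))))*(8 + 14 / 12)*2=44330*sqrt(1659) / 2133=846.51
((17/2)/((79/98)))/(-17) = -49/79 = -0.62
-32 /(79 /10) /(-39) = 320 /3081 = 0.10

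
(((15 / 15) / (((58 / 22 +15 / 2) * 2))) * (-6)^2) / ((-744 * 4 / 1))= -33 / 55304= -0.00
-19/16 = -1.19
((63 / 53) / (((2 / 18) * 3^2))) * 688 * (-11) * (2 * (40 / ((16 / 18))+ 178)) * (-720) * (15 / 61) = 2296573171200 / 3233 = 710353594.56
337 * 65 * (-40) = -876200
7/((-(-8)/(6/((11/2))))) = 21/22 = 0.95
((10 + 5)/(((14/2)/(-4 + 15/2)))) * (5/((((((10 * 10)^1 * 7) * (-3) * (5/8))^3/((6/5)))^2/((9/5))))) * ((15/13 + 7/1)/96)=424/262545261383056640625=0.00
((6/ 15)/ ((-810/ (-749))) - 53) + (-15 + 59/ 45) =-134296/ 2025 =-66.32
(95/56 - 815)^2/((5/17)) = 7052779885/3136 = 2248973.18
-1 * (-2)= 2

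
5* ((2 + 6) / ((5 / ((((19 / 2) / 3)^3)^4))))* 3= 2213314919066161 / 90699264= 24402788.09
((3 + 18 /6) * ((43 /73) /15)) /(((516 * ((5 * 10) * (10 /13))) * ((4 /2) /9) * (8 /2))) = 39 /2920000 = 0.00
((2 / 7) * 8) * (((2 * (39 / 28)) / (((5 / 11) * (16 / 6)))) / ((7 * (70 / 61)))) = 78507 / 120050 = 0.65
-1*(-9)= 9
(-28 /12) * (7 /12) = -1.36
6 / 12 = 1 / 2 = 0.50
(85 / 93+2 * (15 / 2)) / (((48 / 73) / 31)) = 13505 / 18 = 750.28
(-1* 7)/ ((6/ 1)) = -7/ 6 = -1.17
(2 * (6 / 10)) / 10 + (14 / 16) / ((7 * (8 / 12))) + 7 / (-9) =-1693 / 3600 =-0.47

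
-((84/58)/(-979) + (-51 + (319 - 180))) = -2498366/28391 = -88.00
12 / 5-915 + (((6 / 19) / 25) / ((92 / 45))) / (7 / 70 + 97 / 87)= -2107679022 / 2309545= -912.59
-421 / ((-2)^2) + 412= 1227 / 4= 306.75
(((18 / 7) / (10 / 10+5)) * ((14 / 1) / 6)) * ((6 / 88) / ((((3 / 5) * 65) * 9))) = 1 / 5148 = 0.00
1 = 1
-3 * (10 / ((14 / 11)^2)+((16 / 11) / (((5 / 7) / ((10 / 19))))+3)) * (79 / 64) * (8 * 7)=-49732791 / 23408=-2124.61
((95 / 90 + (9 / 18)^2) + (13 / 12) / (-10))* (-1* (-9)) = 431 / 40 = 10.78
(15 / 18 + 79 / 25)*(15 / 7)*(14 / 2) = 599 / 10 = 59.90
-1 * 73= -73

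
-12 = -12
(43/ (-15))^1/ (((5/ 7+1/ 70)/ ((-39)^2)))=-101738/ 17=-5984.59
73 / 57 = 1.28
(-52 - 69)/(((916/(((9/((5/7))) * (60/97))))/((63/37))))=-1440747/821881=-1.75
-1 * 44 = -44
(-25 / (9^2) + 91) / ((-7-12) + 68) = 1.85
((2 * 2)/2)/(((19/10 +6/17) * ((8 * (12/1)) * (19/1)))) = 85/174648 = 0.00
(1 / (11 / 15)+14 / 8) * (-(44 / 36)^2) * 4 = -1507 / 81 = -18.60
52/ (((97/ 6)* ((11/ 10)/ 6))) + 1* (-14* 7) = -85846/ 1067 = -80.46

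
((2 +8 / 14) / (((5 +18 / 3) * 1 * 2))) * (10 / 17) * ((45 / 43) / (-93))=-1350 / 1744897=-0.00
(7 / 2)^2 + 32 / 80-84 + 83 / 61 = -85387 / 1220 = -69.99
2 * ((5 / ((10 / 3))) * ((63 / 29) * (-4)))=-756 / 29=-26.07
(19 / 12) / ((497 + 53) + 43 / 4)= 19 / 6729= 0.00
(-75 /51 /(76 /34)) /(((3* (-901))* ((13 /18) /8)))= 0.00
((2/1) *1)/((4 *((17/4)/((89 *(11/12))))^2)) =958441/5202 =184.24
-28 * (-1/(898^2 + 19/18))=72/2073613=0.00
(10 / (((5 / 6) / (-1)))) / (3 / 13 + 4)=-156 / 55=-2.84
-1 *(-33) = 33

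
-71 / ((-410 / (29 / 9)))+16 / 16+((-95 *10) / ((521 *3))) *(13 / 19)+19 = 38723039 / 1922490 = 20.14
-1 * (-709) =709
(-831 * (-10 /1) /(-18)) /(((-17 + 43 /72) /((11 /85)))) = 73128 /20077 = 3.64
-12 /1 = -12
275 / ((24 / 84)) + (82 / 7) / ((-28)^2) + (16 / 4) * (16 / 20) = 13249609 / 13720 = 965.71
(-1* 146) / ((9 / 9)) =-146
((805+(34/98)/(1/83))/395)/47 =40856/909685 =0.04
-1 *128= -128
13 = 13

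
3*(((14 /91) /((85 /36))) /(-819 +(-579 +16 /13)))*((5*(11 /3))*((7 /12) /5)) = -33 /110245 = -0.00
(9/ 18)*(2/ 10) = 1/ 10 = 0.10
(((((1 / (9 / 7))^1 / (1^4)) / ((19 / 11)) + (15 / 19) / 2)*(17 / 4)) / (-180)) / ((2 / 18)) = -4913 / 27360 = -0.18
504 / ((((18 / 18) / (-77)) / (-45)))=1746360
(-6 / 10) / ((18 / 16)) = -8 / 15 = -0.53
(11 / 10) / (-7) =-11 / 70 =-0.16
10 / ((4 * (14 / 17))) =85 / 28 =3.04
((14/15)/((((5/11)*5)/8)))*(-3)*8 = -9856/125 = -78.85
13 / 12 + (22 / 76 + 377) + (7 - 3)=87181 / 228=382.37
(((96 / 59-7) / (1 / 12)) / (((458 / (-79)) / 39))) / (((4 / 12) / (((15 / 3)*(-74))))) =-6504668820 / 13511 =-481435.04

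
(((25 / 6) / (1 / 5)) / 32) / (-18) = -125 / 3456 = -0.04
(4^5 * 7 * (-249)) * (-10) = 17848320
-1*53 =-53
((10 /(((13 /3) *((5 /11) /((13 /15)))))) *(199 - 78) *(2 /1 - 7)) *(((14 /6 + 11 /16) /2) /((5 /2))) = -38599 /24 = -1608.29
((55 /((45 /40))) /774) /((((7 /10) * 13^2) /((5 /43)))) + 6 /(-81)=-13113202 /177176727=-0.07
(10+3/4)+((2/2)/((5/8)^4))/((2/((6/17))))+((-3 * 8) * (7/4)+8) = -938973/42500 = -22.09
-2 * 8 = -16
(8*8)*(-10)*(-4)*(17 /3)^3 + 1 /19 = 238968347 /513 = 465825.24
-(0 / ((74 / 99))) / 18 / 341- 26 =-26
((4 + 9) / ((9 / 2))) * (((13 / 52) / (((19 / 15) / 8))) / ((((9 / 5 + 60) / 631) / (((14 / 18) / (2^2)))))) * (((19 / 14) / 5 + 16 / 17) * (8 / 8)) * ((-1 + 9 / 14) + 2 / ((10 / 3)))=3945643 / 1479492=2.67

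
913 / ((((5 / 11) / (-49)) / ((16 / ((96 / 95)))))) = -1558338.83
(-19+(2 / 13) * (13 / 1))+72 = 55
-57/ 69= -19/ 23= -0.83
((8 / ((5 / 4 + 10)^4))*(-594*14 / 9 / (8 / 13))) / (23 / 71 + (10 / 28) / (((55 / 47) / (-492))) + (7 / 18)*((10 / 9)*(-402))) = 5603806208 / 2417686329375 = 0.00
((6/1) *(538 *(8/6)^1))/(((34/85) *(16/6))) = 4035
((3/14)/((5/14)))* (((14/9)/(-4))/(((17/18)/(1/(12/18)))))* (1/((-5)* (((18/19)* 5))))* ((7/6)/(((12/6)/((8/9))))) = 931/114750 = 0.01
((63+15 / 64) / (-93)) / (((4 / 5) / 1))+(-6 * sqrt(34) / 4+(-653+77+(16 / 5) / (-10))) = -114510513 / 198400 - 3 * sqrt(34) / 2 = -585.92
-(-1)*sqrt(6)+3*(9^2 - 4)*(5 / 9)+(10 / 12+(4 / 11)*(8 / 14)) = sqrt(6)+59771 / 462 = 131.82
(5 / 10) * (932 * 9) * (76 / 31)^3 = 1841065344 / 29791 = 61799.38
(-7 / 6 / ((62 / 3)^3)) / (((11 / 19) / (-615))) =736155 / 5243216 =0.14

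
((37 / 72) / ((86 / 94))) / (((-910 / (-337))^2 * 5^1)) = 197496491 / 12818988000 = 0.02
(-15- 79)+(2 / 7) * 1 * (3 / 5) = -93.83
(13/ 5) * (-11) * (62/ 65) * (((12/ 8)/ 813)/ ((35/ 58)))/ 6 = -9889/ 711375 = -0.01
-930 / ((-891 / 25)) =7750 / 297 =26.09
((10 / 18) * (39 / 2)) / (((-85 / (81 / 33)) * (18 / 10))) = -65 / 374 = -0.17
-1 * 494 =-494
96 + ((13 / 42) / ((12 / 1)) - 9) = 43861 / 504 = 87.03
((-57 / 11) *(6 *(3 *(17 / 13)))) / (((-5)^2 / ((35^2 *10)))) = -8546580 / 143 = -59766.29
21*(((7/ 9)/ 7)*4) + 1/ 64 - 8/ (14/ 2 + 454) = 825959/ 88512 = 9.33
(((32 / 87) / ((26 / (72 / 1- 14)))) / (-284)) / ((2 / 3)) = -4 / 923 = -0.00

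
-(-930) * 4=3720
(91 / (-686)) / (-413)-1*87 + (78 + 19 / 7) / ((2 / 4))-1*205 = -5284735 / 40474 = -130.57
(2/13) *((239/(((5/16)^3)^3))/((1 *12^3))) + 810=1068541560622/685546875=1558.67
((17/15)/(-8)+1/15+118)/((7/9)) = 42453/280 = 151.62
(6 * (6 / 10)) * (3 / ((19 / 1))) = 54 / 95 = 0.57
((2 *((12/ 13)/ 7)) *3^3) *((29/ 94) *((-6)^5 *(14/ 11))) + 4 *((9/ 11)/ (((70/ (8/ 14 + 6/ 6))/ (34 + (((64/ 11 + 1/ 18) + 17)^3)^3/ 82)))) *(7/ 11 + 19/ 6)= 122951604870146515932531231737580066113/ 21051317905848557087910589440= 5840565679.55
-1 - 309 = -310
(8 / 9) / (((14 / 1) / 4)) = 16 / 63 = 0.25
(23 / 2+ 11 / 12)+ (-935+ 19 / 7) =-77269 / 84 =-919.87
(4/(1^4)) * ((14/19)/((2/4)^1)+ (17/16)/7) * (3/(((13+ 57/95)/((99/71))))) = 5136615/2568496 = 2.00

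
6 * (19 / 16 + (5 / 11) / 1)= 867 / 88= 9.85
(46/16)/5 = 23/40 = 0.58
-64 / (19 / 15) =-960 / 19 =-50.53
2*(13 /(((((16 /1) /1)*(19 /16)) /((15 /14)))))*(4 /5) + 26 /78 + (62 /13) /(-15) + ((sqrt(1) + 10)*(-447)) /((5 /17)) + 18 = -144359498 /8645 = -16698.61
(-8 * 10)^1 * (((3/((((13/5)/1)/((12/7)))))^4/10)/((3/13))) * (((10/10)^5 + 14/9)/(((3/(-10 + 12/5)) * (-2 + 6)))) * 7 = 4530816000/753571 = 6012.46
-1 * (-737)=737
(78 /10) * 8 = 312 /5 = 62.40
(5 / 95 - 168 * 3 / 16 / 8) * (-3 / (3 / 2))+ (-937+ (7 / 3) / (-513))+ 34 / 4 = -11336087 / 12312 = -920.73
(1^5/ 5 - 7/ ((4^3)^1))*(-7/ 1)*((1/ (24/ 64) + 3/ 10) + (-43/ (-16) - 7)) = 65569/ 76800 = 0.85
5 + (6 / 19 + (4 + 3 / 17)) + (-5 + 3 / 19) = 1502 / 323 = 4.65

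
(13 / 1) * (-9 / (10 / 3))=-351 / 10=-35.10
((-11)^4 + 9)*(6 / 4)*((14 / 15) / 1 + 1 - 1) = 20510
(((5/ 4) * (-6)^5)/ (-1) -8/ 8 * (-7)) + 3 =9730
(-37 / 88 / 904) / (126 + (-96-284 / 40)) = -185 / 9108704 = -0.00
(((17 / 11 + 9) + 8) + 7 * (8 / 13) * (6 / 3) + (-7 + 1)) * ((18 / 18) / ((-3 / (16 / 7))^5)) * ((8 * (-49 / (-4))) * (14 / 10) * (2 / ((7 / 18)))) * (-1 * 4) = 101535711232 / 6621615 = 15333.98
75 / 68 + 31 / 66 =3529 / 2244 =1.57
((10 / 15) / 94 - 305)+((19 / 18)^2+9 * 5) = -3942205 / 15228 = -258.88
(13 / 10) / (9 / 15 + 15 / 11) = 143 / 216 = 0.66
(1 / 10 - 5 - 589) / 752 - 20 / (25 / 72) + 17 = -311251 / 7520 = -41.39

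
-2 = -2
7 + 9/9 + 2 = 10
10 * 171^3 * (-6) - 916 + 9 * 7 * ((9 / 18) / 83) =-49802253553 / 166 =-300013575.62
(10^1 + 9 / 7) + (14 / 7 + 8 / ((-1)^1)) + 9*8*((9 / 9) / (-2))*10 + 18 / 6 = -351.71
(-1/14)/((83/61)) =-61/1162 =-0.05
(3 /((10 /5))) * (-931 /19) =-73.50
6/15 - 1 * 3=-13/5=-2.60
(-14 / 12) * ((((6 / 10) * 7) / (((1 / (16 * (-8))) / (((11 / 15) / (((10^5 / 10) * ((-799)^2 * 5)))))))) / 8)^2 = -41503 / 14925140507849121093750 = -0.00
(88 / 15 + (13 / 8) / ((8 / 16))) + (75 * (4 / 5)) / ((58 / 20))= 51863 / 1740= 29.81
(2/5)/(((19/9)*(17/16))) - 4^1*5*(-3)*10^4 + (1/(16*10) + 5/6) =600001.02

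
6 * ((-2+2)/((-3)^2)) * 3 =0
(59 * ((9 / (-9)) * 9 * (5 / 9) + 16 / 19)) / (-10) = 4661 / 190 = 24.53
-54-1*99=-153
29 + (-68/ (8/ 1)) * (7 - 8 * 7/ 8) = 29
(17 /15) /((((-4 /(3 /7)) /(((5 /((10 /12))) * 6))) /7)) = -153 /5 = -30.60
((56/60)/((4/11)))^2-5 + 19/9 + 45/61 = 243569/54900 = 4.44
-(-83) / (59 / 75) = 6225 / 59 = 105.51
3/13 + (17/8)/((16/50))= 5717/832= 6.87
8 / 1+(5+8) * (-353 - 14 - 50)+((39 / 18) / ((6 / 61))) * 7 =-189317 / 36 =-5258.81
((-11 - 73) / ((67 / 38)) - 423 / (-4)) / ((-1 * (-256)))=15573 / 68608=0.23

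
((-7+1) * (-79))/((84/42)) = 237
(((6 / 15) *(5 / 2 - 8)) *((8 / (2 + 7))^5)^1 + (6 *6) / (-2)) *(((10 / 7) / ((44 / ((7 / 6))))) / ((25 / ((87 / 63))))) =-11755063 / 292292550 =-0.04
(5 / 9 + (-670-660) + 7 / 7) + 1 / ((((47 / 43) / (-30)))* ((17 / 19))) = -9773434 / 7191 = -1359.12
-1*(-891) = 891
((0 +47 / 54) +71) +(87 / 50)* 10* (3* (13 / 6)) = 24971 / 135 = 184.97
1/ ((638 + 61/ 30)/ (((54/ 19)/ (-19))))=-1620/ 6931561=-0.00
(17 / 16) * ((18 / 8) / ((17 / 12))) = 27 / 16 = 1.69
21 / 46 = 0.46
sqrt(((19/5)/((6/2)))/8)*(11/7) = 11*sqrt(570)/420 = 0.63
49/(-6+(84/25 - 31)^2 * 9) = 30625/4293579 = 0.01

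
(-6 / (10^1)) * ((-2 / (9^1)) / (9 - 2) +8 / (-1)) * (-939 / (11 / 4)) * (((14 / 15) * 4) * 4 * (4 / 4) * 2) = -3685888 / 75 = -49145.17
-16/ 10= -8/ 5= -1.60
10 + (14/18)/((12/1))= 1087/108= 10.06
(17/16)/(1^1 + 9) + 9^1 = 1457/160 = 9.11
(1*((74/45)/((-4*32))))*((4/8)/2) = -37/11520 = -0.00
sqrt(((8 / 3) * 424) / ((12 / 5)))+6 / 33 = 2 / 11+4 * sqrt(265) / 3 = 21.89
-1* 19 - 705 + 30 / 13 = -9382 / 13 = -721.69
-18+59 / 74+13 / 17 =-16.44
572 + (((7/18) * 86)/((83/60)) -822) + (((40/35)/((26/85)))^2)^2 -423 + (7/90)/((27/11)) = -6278105288188619/13830883884090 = -453.92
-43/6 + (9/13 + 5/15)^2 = -18601/3042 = -6.11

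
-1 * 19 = -19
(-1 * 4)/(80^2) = -1/1600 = -0.00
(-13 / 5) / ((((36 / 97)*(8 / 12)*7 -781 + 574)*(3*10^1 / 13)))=16393 / 2986650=0.01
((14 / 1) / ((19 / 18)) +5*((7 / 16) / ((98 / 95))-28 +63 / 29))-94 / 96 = -42482567 / 370272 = -114.73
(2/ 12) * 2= 1/ 3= 0.33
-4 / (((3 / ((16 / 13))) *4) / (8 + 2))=-160 / 39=-4.10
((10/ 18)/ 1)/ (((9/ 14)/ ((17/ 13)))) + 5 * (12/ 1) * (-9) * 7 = -3979150/ 1053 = -3778.87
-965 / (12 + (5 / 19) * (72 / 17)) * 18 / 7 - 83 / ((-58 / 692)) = 114806891 / 143318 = 801.06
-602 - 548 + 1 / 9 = -10349 / 9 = -1149.89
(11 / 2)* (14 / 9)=77 / 9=8.56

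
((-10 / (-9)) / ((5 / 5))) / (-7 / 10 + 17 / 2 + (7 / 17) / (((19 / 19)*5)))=85 / 603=0.14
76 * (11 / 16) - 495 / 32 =1177 / 32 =36.78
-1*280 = -280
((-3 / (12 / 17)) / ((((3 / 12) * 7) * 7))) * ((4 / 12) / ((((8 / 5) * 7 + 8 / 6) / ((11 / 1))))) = -935 / 9212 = -0.10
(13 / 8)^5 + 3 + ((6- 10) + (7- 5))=404061 / 32768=12.33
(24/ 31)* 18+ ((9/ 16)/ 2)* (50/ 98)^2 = 33365799/ 2381792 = 14.01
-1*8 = -8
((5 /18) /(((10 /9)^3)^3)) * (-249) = -26.80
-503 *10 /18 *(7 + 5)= -10060 /3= -3353.33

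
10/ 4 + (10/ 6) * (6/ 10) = 7/ 2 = 3.50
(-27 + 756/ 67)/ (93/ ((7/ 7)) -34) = -0.27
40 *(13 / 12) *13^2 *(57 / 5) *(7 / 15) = 38960.13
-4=-4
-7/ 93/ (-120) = 7/ 11160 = 0.00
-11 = -11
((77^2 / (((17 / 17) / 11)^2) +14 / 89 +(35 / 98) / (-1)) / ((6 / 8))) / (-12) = -893891365 / 11214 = -79712.09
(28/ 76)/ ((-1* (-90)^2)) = -7/ 153900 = -0.00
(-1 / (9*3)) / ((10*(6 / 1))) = -1 / 1620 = -0.00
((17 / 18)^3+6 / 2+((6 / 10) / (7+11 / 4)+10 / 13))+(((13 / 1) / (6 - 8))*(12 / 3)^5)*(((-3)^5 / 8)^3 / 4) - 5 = 17677996789183 / 379080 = 46633947.42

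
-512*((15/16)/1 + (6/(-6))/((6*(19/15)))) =-7840/19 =-412.63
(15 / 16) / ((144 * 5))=1 / 768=0.00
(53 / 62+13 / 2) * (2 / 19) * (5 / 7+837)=140736 / 217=648.55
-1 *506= -506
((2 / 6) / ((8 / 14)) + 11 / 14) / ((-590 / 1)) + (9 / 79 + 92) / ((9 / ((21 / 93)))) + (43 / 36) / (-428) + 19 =110679092161 / 5194740432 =21.31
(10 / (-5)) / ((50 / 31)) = -31 / 25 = -1.24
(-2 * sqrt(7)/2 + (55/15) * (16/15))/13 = 176/585 -sqrt(7)/13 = 0.10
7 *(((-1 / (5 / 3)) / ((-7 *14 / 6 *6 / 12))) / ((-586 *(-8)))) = 9 / 82040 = 0.00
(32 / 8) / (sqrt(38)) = 2* sqrt(38) / 19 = 0.65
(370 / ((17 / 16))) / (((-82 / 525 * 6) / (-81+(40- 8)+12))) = 9583000 / 697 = 13748.92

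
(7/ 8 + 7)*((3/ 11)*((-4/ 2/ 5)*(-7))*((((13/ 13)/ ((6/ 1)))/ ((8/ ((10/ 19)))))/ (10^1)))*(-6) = -1323/ 33440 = -0.04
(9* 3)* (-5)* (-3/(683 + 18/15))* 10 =20250/3421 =5.92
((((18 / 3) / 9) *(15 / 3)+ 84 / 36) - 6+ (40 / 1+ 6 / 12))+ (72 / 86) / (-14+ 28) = 72649 / 1806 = 40.23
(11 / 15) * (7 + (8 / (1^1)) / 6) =55 / 9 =6.11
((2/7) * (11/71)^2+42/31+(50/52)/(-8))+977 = 222579852975/227530576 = 978.24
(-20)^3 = -8000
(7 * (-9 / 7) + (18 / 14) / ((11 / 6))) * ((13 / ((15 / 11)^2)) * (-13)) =754.22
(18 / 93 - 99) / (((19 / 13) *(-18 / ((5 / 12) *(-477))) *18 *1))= -3517345 / 84816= -41.47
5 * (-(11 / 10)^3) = -1331 / 200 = -6.66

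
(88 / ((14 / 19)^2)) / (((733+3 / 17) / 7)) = 3553 / 2296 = 1.55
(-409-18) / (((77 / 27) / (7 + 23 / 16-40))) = 831735 / 176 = 4725.77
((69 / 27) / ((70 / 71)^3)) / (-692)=-8231953 / 2136204000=-0.00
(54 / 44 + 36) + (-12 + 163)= 4141 / 22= 188.23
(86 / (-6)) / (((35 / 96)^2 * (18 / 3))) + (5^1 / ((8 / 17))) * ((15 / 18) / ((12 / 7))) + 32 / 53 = -12.20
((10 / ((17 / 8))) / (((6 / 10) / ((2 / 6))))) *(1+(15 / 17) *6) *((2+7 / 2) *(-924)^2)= 22330985600 / 289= 77269846.37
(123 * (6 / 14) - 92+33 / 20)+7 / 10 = -5171 / 140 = -36.94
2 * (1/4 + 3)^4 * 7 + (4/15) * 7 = 3002489/1920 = 1563.80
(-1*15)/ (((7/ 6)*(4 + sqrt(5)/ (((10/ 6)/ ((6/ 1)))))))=450/ 427 - 405*sqrt(5)/ 427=-1.07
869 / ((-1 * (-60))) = 869 / 60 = 14.48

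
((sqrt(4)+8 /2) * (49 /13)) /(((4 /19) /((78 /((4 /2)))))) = 8379 /2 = 4189.50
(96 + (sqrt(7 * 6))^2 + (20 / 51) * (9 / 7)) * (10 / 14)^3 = 2060250 / 40817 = 50.48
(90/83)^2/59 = 8100/406451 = 0.02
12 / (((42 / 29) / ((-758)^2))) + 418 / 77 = 4760678.57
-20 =-20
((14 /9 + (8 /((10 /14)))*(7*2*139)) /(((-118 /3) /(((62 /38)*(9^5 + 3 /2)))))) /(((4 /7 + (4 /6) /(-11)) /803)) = -111018642105787647 /1322780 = -83928273867.00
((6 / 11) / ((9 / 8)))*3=16 / 11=1.45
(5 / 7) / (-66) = -5 / 462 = -0.01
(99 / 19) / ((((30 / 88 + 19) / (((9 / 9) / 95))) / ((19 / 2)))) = 2178 / 80845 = 0.03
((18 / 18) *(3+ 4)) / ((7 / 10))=10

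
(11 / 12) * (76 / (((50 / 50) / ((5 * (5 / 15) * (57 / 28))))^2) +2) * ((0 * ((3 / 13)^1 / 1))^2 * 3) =0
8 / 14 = 4 / 7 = 0.57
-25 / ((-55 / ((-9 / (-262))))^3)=729 / 119688364840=0.00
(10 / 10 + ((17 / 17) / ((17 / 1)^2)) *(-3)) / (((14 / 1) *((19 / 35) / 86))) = 61490 / 5491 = 11.20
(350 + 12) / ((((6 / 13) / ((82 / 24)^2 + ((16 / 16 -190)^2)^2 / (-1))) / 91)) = -39343502912379029 / 432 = -91072923408284.79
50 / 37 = 1.35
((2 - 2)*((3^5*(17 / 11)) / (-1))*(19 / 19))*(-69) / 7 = 0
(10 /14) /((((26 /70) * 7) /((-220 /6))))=-10.07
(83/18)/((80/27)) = 249/160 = 1.56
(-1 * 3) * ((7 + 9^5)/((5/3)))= -531504/5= -106300.80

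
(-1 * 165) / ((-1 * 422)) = 165 / 422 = 0.39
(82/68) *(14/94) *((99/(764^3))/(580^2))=28413/239724729819596800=0.00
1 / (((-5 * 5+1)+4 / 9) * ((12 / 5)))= -15 / 848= -0.02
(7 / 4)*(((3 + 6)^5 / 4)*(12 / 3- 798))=-164097171 / 8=-20512146.38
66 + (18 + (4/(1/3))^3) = 1812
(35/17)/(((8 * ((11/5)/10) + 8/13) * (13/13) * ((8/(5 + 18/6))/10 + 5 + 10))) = 56875/990862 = 0.06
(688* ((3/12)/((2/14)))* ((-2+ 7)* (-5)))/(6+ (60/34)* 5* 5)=-127925/213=-600.59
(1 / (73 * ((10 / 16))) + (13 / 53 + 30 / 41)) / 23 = 792279 / 18242335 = 0.04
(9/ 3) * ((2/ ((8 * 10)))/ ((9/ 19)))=19/ 120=0.16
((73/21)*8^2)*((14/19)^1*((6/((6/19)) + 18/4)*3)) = 219584/19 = 11557.05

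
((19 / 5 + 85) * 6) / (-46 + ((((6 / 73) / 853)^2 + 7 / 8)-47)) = -82635753229632 / 14288323508845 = -5.78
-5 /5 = -1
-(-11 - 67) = 78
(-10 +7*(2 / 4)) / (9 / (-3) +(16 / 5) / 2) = 65 / 14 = 4.64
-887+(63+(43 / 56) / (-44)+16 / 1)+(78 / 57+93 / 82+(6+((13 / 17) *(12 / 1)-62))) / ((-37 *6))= -975308993685 / 1207337824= -807.82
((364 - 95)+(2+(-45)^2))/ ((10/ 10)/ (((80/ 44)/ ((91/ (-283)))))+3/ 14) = 90967520/ 1483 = 61340.20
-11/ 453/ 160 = -11/ 72480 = -0.00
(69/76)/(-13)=-69/988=-0.07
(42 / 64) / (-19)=-0.03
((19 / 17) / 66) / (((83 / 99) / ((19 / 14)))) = 1083 / 39508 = 0.03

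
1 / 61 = 0.02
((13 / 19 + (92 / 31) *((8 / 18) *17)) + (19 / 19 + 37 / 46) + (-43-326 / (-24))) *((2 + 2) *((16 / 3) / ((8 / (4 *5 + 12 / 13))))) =-251.37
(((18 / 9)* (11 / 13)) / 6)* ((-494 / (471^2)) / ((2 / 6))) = -418 / 221841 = -0.00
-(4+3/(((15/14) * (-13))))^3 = -14886936/274625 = -54.21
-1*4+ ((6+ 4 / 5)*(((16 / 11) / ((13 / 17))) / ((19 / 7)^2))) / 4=-919172 / 258115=-3.56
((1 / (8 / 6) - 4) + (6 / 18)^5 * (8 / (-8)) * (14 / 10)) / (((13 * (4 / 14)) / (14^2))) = -5427289 / 31590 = -171.80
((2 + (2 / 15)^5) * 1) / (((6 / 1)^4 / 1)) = 759391 / 492075000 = 0.00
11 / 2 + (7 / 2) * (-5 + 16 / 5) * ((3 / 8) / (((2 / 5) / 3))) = -391 / 32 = -12.22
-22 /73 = -0.30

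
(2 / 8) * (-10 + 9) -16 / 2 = -33 / 4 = -8.25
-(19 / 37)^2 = -361 / 1369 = -0.26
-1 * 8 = -8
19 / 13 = 1.46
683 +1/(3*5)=10246/15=683.07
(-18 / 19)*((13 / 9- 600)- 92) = 654.21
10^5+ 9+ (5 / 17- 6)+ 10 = 1700226 / 17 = 100013.29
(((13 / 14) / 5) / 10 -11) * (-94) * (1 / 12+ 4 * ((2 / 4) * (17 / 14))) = 2592.92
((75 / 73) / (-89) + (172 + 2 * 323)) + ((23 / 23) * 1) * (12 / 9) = 15969401 / 19491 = 819.32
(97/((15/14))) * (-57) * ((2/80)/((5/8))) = -25802/125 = -206.42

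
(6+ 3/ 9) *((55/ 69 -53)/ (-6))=34219/ 621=55.10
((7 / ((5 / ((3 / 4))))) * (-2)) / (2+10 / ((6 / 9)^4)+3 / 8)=-0.04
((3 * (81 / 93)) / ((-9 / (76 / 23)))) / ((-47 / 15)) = 10260 / 33511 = 0.31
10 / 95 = 2 / 19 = 0.11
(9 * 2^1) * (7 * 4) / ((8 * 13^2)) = 63 / 169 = 0.37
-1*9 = -9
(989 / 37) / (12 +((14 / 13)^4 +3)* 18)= 28246829 / 95331018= 0.30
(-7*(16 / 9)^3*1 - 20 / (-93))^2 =781406496784 / 510714801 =1530.03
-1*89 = -89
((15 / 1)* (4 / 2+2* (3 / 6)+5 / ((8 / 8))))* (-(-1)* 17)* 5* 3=30600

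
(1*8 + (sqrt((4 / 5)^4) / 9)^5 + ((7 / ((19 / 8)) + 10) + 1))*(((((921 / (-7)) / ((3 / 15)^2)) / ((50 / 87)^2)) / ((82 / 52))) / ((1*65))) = -62084480690436939403 / 29115505371093750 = -2132.35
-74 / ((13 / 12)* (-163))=888 / 2119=0.42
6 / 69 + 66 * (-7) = -10624 / 23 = -461.91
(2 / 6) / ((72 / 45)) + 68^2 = 110981 / 24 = 4624.21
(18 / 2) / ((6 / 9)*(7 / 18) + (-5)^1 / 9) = -243 / 8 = -30.38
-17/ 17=-1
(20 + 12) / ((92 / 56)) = 448 / 23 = 19.48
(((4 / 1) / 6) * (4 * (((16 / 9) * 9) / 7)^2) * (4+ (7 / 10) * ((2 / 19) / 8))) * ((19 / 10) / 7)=390016 / 25725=15.16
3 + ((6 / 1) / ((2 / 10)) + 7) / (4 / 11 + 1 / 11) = 422 / 5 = 84.40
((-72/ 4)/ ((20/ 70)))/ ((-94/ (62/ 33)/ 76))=49476/ 517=95.70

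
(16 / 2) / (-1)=-8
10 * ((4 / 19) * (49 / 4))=490 / 19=25.79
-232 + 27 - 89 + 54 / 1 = -240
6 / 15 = 2 / 5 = 0.40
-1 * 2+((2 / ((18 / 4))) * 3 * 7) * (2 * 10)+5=569 / 3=189.67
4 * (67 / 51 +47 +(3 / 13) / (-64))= 2049895 / 10608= 193.24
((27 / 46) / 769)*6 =81 / 17687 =0.00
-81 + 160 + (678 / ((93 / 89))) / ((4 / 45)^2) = 20385017 / 248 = 82197.65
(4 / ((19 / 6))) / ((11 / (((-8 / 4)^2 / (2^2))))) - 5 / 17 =-637 / 3553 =-0.18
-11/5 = -2.20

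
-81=-81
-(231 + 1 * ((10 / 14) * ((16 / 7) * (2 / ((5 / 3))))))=-11415 / 49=-232.96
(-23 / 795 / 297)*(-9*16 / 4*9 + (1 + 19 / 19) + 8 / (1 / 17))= 1426 / 78705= 0.02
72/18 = 4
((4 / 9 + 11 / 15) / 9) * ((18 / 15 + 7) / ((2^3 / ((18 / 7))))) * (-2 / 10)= -2173 / 31500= -0.07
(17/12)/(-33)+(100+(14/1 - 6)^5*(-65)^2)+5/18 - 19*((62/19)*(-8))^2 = 138431952.02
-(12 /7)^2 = -144 /49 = -2.94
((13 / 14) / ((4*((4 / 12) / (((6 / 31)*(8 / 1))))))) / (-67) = -234 / 14539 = -0.02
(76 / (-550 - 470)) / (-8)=0.01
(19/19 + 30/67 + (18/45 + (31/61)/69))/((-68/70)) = -538538/282003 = -1.91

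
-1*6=-6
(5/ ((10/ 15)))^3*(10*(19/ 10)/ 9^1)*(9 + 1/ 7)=57000/ 7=8142.86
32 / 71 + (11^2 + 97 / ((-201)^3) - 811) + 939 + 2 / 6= 144016144981 / 576562671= 249.78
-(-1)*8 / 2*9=36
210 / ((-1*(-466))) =105 / 233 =0.45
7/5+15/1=82/5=16.40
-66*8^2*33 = -139392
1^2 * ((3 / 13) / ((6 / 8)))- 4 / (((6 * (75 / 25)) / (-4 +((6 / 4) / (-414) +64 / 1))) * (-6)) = 245075 / 96876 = 2.53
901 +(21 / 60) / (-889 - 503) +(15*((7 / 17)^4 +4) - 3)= 958.43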